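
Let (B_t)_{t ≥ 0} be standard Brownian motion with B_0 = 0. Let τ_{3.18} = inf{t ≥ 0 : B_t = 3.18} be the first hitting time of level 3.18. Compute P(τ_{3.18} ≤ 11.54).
P(τ_{3.18} ≤ 11.54) = 2(1 − Φ(3.18/√11.54)) = 2(1 − Φ(0.9361)) ≈ 0.3492

By the reflection principle for standard BM, P(τ_b ≤ t) = 2 · P(B_t ≥ b). Since B_t ~ N(0, t), P(B_t ≥ 3.18) = 1 − Φ(3.18/√t) = 1 − Φ(3.18/√11.54) = 1 − Φ(0.9361) ≈ 0.17461. Doubling: P(τ_{3.18} ≤ 11.54) ≈ 2 · 0.17461 = 0.34922 ≈ 0.3492.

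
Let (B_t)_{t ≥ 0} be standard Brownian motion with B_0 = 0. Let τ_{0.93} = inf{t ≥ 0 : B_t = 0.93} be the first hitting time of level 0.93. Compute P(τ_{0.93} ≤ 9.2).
P(τ_{0.93} ≤ 9.2) = 2(1 − Φ(0.93/√9.2)) = 2(1 − Φ(0.3066)) ≈ 0.7591

By the reflection principle for standard BM, P(τ_b ≤ t) = 2 · P(B_t ≥ b). Since B_t ~ N(0, t), P(B_t ≥ 0.93) = 1 − Φ(0.93/√t) = 1 − Φ(0.93/√9.2) = 1 − Φ(0.3066) ≈ 0.37957. Doubling: P(τ_{0.93} ≤ 9.2) ≈ 2 · 0.37957 = 0.75914 ≈ 0.7591.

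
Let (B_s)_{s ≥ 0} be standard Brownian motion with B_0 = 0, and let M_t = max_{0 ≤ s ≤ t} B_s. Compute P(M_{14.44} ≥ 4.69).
P(M_{14.44} ≥ 4.69) = 2·P(B_{14.44} ≥ 4.69) = 2(1 − Φ(4.69/√14.44)) ≈ 0.2171

By the reflection principle for Brownian motion, P(M_t ≥ a) = 2 · P(B_t ≥ a) for a ≥ 0. Since B_t ~ N(0, t), P(B_t ≥ 4.69) = 1 − Φ(4.69/√t) = 1 − Φ(4.69/√14.44) = 1 − Φ(1.2342). So
  P(M_{14.44} ≥ 4.69) = 2(1 − Φ(1.2342)) ≈ 0.2171.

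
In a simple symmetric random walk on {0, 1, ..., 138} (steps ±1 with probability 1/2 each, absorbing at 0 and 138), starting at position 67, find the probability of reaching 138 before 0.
P(hit 138 before 0) = 67/138

Let u_k = P(hit 138 before 0 | start at k). Then u_0 = 0, u_138 = 1, and u_k = u_{k-1}/2 + u_{k+1}/2 for 1 ≤ k ≤ 137. This harmonic recurrence is solved by u_k = k/138, giving u_67 = 67/138.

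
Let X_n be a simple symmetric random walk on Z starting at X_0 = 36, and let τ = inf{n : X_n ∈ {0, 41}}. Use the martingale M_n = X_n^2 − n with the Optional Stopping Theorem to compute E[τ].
E[τ] = 180

M_n = X_n^2 − n is a martingale (since E[X_{n+1}^2 | F_n] = X_n^2 + 1). By OST (τ has finite mean in a bounded region), E[M_τ] = E[M_0] = X_0^2 − 0 = 36^2 = 1296. Also E[M_τ] = E[X_τ^2] − E[τ]. The walk exits at 0 or 41, with P(hit 41 first) = 36/41, so E[X_τ^2] = 41^2 · 36/41 + 0 = 1476. Thus E[τ] = E[X_τ^2] − E[M_τ] = 1476 − 1296 = 180 = 36(41 − 36) = 180.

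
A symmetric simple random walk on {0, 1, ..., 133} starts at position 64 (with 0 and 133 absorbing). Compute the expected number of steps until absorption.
E[τ | X_0 = 64] = 4416

Let v_k = E[τ | X_0 = k]. Boundary: v_0 = v_133 = 0. Recurrence: v_k = 1 + (v_{k-1} + v_{k+1})/2 for 1 ≤ k ≤ 132. The particular solution to v_k − (v_{k-1} + v_{k+1})/2 = 1 is v_k = −k^2. Adding homogeneous solution A + B k and matching boundaries gives v_k = k (133 − k). Substituting k = 64: v_64 = 64 · 69 = 4416.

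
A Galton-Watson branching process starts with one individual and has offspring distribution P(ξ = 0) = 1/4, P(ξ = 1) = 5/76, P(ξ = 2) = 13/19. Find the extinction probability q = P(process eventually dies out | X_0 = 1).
q = 19/52

The pgf is f(s) = 1/4 + 5/76·s + 13/19·s². The extinction probability q is the smallest fixed point of f in [0, 1]. Setting s = f(s):
  13/19·s² + (5/76 − 1)·s + 1/4 = 0
  13/19·s² − (1/4 + 13/19)·s + 1/4 = 0
which factors as (s − 1)·(13/19·s − 1/4) = 0, giving roots s = 1 and s = (1/4)/(13/19) = 19/52.
Mean offspring μ = 5/76 + 2·13/19 = 109/76 > 1 (supercritical), so q < 1. The extinction probability is the smaller root: q = (1/4)/(13/19) = 19/52.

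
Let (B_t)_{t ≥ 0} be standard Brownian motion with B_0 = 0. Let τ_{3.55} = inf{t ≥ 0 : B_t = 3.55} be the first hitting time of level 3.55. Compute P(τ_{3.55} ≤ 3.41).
P(τ_{3.55} ≤ 3.41) = 2(1 − Φ(3.55/√3.41)) = 2(1 − Φ(1.9224)) ≈ 0.0546

By the reflection principle for standard BM, P(τ_b ≤ t) = 2 · P(B_t ≥ b). Since B_t ~ N(0, t), P(B_t ≥ 3.55) = 1 − Φ(3.55/√t) = 1 − Φ(3.55/√3.41) = 1 − Φ(1.9224) ≈ 0.02728. Doubling: P(τ_{3.55} ≤ 3.41) ≈ 2 · 0.02728 = 0.05456 ≈ 0.0546.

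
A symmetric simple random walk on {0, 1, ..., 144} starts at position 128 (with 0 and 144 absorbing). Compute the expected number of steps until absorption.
E[τ | X_0 = 128] = 2048

Let v_k = E[τ | X_0 = k]. Boundary: v_0 = v_144 = 0. Recurrence: v_k = 1 + (v_{k-1} + v_{k+1})/2 for 1 ≤ k ≤ 143. The particular solution to v_k − (v_{k-1} + v_{k+1})/2 = 1 is v_k = −k^2. Adding homogeneous solution A + B k and matching boundaries gives v_k = k (144 − k). Substituting k = 128: v_128 = 128 · 16 = 2048.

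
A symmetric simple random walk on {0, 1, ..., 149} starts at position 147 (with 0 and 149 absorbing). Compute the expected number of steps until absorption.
E[τ | X_0 = 147] = 294

Let v_k = E[τ | X_0 = k]. Boundary: v_0 = v_149 = 0. Recurrence: v_k = 1 + (v_{k-1} + v_{k+1})/2 for 1 ≤ k ≤ 148. The particular solution to v_k − (v_{k-1} + v_{k+1})/2 = 1 is v_k = −k^2. Adding homogeneous solution A + B k and matching boundaries gives v_k = k (149 − k). Substituting k = 147: v_147 = 147 · 2 = 294.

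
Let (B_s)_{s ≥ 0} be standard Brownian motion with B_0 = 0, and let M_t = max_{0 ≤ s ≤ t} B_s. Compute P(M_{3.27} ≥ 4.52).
P(M_{3.27} ≥ 4.52) = 2·P(B_{3.27} ≥ 4.52) = 2(1 − Φ(4.52/√3.27)) ≈ 0.0124

By the reflection principle for Brownian motion, P(M_t ≥ a) = 2 · P(B_t ≥ a) for a ≥ 0. Since B_t ~ N(0, t), P(B_t ≥ 4.52) = 1 − Φ(4.52/√t) = 1 − Φ(4.52/√3.27) = 1 − Φ(2.4996). So
  P(M_{3.27} ≥ 4.52) = 2(1 − Φ(2.4996)) ≈ 0.0124.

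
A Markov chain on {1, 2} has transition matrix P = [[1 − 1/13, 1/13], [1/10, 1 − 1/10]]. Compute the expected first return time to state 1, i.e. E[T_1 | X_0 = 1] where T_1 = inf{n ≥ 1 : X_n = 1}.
E[T_1 | X_0 = 1] = 1/π_1 = 23/13

For an irreducible recurrent Markov chain with stationary distribution π, E[T_i | X_0 = i] = 1/π_i (Kac's formula). Here π_1 = (1/10)/(1/13 + 1/10) = (1/10)/(23/130) = 13/23, so E[T_1 | X_0 = 1] = 1/π_1 = (1/13 + 1/10)/(1/10) = (23/130)/(1/10) = 23/13.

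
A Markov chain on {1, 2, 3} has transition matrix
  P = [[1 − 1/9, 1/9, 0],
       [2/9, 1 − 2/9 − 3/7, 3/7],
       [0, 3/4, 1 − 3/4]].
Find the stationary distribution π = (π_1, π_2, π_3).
π = (14/25, 7/25, 4/25)

This is a birth-death chain on three states, which satisfies detailed balance: π_1 · P_{12} = π_2 · P_{21} and π_2 · P_{23} = π_3 · P_{32}.
From π_1 · 1/9 = π_2 · 2/9: π_2/π_1 = (1/9)/(2/9) = 1/2.
From π_2 · 3/7 = π_3 · 3/4: π_3/π_2 = (3/7)/(3/4) = 4/7.
Take π_1 proportional to 1; then unnormalized π = (1, 1/2, 2/7). Normalize by dividing by the sum 25/14:
  π = (14/25, 7/25, 4/25).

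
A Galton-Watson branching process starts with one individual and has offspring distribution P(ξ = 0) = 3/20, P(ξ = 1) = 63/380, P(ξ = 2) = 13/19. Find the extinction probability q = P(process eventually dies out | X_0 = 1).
q = 57/260

The pgf is f(s) = 3/20 + 63/380·s + 13/19·s². The extinction probability q is the smallest fixed point of f in [0, 1]. Setting s = f(s):
  13/19·s² + (63/380 − 1)·s + 3/20 = 0
  13/19·s² − (3/20 + 13/19)·s + 3/20 = 0
which factors as (s − 1)·(13/19·s − 3/20) = 0, giving roots s = 1 and s = (3/20)/(13/19) = 57/260.
Mean offspring μ = 63/380 + 2·13/19 = 583/380 > 1 (supercritical), so q < 1. The extinction probability is the smaller root: q = (3/20)/(13/19) = 57/260.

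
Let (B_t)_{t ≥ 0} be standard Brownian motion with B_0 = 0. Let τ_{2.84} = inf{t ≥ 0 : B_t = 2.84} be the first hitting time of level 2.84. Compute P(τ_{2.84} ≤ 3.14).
P(τ_{2.84} ≤ 3.14) = 2(1 − Φ(2.84/√3.14)) = 2(1 − Φ(1.6027)) ≈ 0.1090

By the reflection principle for standard BM, P(τ_b ≤ t) = 2 · P(B_t ≥ b). Since B_t ~ N(0, t), P(B_t ≥ 2.84) = 1 − Φ(2.84/√t) = 1 − Φ(2.84/√3.14) = 1 − Φ(1.6027) ≈ 0.05450. Doubling: P(τ_{2.84} ≤ 3.14) ≈ 2 · 0.05450 = 0.10900 ≈ 0.1090.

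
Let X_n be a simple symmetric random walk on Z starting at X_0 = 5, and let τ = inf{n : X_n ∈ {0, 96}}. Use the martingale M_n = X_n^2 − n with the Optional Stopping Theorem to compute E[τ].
E[τ] = 455

M_n = X_n^2 − n is a martingale (since E[X_{n+1}^2 | F_n] = X_n^2 + 1). By OST (τ has finite mean in a bounded region), E[M_τ] = E[M_0] = X_0^2 − 0 = 5^2 = 25. Also E[M_τ] = E[X_τ^2] − E[τ]. The walk exits at 0 or 96, with P(hit 96 first) = 5/96, so E[X_τ^2] = 96^2 · 5/96 + 0 = 480. Thus E[τ] = E[X_τ^2] − E[M_τ] = 480 − 25 = 455 = 5(96 − 5) = 455.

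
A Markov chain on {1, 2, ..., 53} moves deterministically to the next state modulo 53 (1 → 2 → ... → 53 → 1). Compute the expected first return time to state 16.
E[T_16 | X_0 = 16] = 53

The chain cycles deterministically, so starting at state 16 it returns in exactly 53 steps. Equivalently, the stationary distribution is uniform π_j = 1/53 for every state j, so by Kac's formula E[T_16] = 1/π_16 = 53.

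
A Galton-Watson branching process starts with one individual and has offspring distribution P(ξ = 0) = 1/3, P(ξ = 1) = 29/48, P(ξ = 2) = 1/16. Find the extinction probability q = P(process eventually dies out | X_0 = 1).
q = 1

Mean offspring μ = 0·1/3 + 1·29/48 + 2·1/16 = 35/48 ≤ 1. For μ ≤ 1 with offspring not concentrated at 1, the Galton-Watson process goes extinct almost surely, so q = 1.
(Algebraic check: The pgf is f(s) = 1/3 + 29/48·s + 1/16·s². The extinction probability q is the smallest fixed point of f in [0, 1]. Setting s = f(s):
  1/16·s² + (29/48 − 1)·s + 1/3 = 0
  1/16·s² − (1/3 + 1/16)·s + 1/3 = 0
which factors as (s − 1)·(1/16·s − 1/3) = 0, giving roots s = 1 and s = (1/3)/(1/16) = 16/3. Since 16/3 ≥ 1, the smallest root in [0, 1] is s = 1.)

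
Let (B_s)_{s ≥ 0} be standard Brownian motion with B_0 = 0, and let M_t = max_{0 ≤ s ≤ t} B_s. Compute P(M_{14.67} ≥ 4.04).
P(M_{14.67} ≥ 4.04) = 2·P(B_{14.67} ≥ 4.04) = 2(1 − Φ(4.04/√14.67)) ≈ 0.2915

By the reflection principle for Brownian motion, P(M_t ≥ a) = 2 · P(B_t ≥ a) for a ≥ 0. Since B_t ~ N(0, t), P(B_t ≥ 4.04) = 1 − Φ(4.04/√t) = 1 − Φ(4.04/√14.67) = 1 − Φ(1.0548). So
  P(M_{14.67} ≥ 4.04) = 2(1 − Φ(1.0548)) ≈ 0.2915.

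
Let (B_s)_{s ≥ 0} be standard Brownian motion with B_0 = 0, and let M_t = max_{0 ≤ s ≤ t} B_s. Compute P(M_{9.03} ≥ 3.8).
P(M_{9.03} ≥ 3.8) = 2·P(B_{9.03} ≥ 3.8) = 2(1 − Φ(3.8/√9.03)) ≈ 0.2060

By the reflection principle for Brownian motion, P(M_t ≥ a) = 2 · P(B_t ≥ a) for a ≥ 0. Since B_t ~ N(0, t), P(B_t ≥ 3.8) = 1 − Φ(3.8/√t) = 1 − Φ(3.8/√9.03) = 1 − Φ(1.2646). So
  P(M_{9.03} ≥ 3.8) = 2(1 − Φ(1.2646)) ≈ 0.2060.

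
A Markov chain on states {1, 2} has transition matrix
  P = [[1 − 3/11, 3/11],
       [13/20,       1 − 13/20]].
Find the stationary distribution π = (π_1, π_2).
π_1 = 143/203, π_2 = 60/203

Solve πP = π with π_1 + π_2 = 1. From πP = π: π_1 · (1 − 3/11) + π_2 · 13/20 = π_1 ⇒ π_2 · 13/20 = π_1 · 3/11 ⇒ π_2/π_1 = (3/11)/(13/20) = 60/143. Together with π_1 + π_2 = 1:
  π_1 = (13/20)/(3/11 + 13/20) = (13/20)/(203/220) = 143/203,
  π_2 = (3/11)/(3/11 + 13/20) = (3/11)/(203/220) = 60/203.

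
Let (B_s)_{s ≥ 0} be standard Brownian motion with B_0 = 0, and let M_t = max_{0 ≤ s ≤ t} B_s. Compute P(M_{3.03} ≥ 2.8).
P(M_{3.03} ≥ 2.8) = 2·P(B_{3.03} ≥ 2.8) = 2(1 − Φ(2.8/√3.03)) ≈ 0.1077

By the reflection principle for Brownian motion, P(M_t ≥ a) = 2 · P(B_t ≥ a) for a ≥ 0. Since B_t ~ N(0, t), P(B_t ≥ 2.8) = 1 − Φ(2.8/√t) = 1 − Φ(2.8/√3.03) = 1 − Φ(1.6086). So
  P(M_{3.03} ≥ 2.8) = 2(1 − Φ(1.6086)) ≈ 0.1077.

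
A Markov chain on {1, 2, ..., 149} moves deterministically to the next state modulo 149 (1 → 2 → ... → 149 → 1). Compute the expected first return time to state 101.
E[T_101 | X_0 = 101] = 149

The chain cycles deterministically, so starting at state 101 it returns in exactly 149 steps. Equivalently, the stationary distribution is uniform π_j = 1/149 for every state j, so by Kac's formula E[T_101] = 1/π_101 = 149.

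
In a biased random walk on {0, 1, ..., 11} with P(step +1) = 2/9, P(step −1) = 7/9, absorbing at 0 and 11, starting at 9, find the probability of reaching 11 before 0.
P(hit 11 before 0) = (1 − (7/2)^9) / (1 − (7/2)^11) = 32282476/395464939

Let u_k denote P(reach 11 before 0 | start at k). Boundary: u_0 = 0, u_11 = 1. Recurrence: u_k = 2/9·u_{k+1} + 7/9·u_{k-1} for 1 ≤ k ≤ 10. Try u_k = A + B·r^k with r = q/p = (7/9)/(2/9) = 7/2. Substitution satisfies the recurrence; boundary conditions give:
  u_k = (1 − r^k) / (1 − r^N) = (1 − (7/2)^9) / (1 − (7/2)^11) = 32282476/395464939.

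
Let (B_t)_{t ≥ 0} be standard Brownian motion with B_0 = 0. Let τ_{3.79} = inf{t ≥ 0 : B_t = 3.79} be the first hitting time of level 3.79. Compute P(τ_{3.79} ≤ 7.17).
P(τ_{3.79} ≤ 7.17) = 2(1 − Φ(3.79/√7.17)) = 2(1 − Φ(1.4154)) ≈ 0.1570

By the reflection principle for standard BM, P(τ_b ≤ t) = 2 · P(B_t ≥ b). Since B_t ~ N(0, t), P(B_t ≥ 3.79) = 1 − Φ(3.79/√t) = 1 − Φ(3.79/√7.17) = 1 − Φ(1.4154) ≈ 0.07848. Doubling: P(τ_{3.79} ≤ 7.17) ≈ 2 · 0.07848 = 0.15696 ≈ 0.1570.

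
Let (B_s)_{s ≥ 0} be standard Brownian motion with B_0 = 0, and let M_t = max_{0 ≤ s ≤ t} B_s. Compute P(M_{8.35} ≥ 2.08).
P(M_{8.35} ≥ 2.08) = 2·P(B_{8.35} ≥ 2.08) = 2(1 − Φ(2.08/√8.35)) ≈ 0.4716

By the reflection principle for Brownian motion, P(M_t ≥ a) = 2 · P(B_t ≥ a) for a ≥ 0. Since B_t ~ N(0, t), P(B_t ≥ 2.08) = 1 − Φ(2.08/√t) = 1 − Φ(2.08/√8.35) = 1 − Φ(0.7198). So
  P(M_{8.35} ≥ 2.08) = 2(1 − Φ(0.7198)) ≈ 0.4716.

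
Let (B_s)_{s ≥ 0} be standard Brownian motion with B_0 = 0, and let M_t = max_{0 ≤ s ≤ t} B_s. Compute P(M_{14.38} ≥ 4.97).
P(M_{14.38} ≥ 4.97) = 2·P(B_{14.38} ≥ 4.97) = 2(1 − Φ(4.97/√14.38)) ≈ 0.1900

By the reflection principle for Brownian motion, P(M_t ≥ a) = 2 · P(B_t ≥ a) for a ≥ 0. Since B_t ~ N(0, t), P(B_t ≥ 4.97) = 1 − Φ(4.97/√t) = 1 − Φ(4.97/√14.38) = 1 − Φ(1.3106). So
  P(M_{14.38} ≥ 4.97) = 2(1 − Φ(1.3106)) ≈ 0.1900.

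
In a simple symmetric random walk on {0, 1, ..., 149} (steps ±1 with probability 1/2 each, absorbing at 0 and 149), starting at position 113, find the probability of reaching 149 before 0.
P(hit 149 before 0) = 113/149

Let u_k = P(hit 149 before 0 | start at k). Then u_0 = 0, u_149 = 1, and u_k = u_{k-1}/2 + u_{k+1}/2 for 1 ≤ k ≤ 148. This harmonic recurrence is solved by u_k = k/149, giving u_113 = 113/149.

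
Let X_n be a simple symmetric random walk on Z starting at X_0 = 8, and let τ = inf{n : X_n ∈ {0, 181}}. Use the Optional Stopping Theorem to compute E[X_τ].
E[X_τ] = 8

X_n is a martingale and τ is a bounded-mean stopping time (indeed τ is finite a.s. with bounded expectation since the walk is in a bounded region). By the OST, E[X_τ] = E[X_0] = 8. Equivalently: E[X_τ] = 181 · P(hit 181 first) + 0 · P(hit 0 first) = 181 · (8/181) = 8.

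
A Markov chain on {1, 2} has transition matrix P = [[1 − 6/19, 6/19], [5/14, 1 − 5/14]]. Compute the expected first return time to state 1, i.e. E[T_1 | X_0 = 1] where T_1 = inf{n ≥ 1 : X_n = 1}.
E[T_1 | X_0 = 1] = 1/π_1 = 179/95

For an irreducible recurrent Markov chain with stationary distribution π, E[T_i | X_0 = i] = 1/π_i (Kac's formula). Here π_1 = (5/14)/(6/19 + 5/14) = (5/14)/(179/266) = 95/179, so E[T_1 | X_0 = 1] = 1/π_1 = (6/19 + 5/14)/(5/14) = (179/266)/(5/14) = 179/95.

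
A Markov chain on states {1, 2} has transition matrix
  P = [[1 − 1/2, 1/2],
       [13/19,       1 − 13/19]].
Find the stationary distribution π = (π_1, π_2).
π_1 = 26/45, π_2 = 19/45

Solve πP = π with π_1 + π_2 = 1. From πP = π: π_1 · (1 − 1/2) + π_2 · 13/19 = π_1 ⇒ π_2 · 13/19 = π_1 · 1/2 ⇒ π_2/π_1 = (1/2)/(13/19) = 19/26. Together with π_1 + π_2 = 1:
  π_1 = (13/19)/(1/2 + 13/19) = (13/19)/(45/38) = 26/45,
  π_2 = (1/2)/(1/2 + 13/19) = (1/2)/(45/38) = 19/45.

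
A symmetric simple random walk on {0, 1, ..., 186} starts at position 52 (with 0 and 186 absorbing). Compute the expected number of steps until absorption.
E[τ | X_0 = 52] = 6968

Let v_k = E[τ | X_0 = k]. Boundary: v_0 = v_186 = 0. Recurrence: v_k = 1 + (v_{k-1} + v_{k+1})/2 for 1 ≤ k ≤ 185. The particular solution to v_k − (v_{k-1} + v_{k+1})/2 = 1 is v_k = −k^2. Adding homogeneous solution A + B k and matching boundaries gives v_k = k (186 − k). Substituting k = 52: v_52 = 52 · 134 = 6968.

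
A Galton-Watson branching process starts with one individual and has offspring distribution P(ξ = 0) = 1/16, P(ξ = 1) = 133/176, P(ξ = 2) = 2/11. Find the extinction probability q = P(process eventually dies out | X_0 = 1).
q = 11/32

The pgf is f(s) = 1/16 + 133/176·s + 2/11·s². The extinction probability q is the smallest fixed point of f in [0, 1]. Setting s = f(s):
  2/11·s² + (133/176 − 1)·s + 1/16 = 0
  2/11·s² − (1/16 + 2/11)·s + 1/16 = 0
which factors as (s − 1)·(2/11·s − 1/16) = 0, giving roots s = 1 and s = (1/16)/(2/11) = 11/32.
Mean offspring μ = 133/176 + 2·2/11 = 197/176 > 1 (supercritical), so q < 1. The extinction probability is the smaller root: q = (1/16)/(2/11) = 11/32.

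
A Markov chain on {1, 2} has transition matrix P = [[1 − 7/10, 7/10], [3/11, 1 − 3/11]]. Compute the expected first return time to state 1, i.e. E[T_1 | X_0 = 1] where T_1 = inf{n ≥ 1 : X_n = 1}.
E[T_1 | X_0 = 1] = 1/π_1 = 107/30

For an irreducible recurrent Markov chain with stationary distribution π, E[T_i | X_0 = i] = 1/π_i (Kac's formula). Here π_1 = (3/11)/(7/10 + 3/11) = (3/11)/(107/110) = 30/107, so E[T_1 | X_0 = 1] = 1/π_1 = (7/10 + 3/11)/(3/11) = (107/110)/(3/11) = 107/30.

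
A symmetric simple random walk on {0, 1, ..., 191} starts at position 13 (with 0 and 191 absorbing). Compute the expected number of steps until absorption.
E[τ | X_0 = 13] = 2314

Let v_k = E[τ | X_0 = k]. Boundary: v_0 = v_191 = 0. Recurrence: v_k = 1 + (v_{k-1} + v_{k+1})/2 for 1 ≤ k ≤ 190. The particular solution to v_k − (v_{k-1} + v_{k+1})/2 = 1 is v_k = −k^2. Adding homogeneous solution A + B k and matching boundaries gives v_k = k (191 − k). Substituting k = 13: v_13 = 13 · 178 = 2314.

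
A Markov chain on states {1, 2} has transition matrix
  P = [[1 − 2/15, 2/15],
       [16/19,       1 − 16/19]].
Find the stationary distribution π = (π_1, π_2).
π_1 = 120/139, π_2 = 19/139

Solve πP = π with π_1 + π_2 = 1. From πP = π: π_1 · (1 − 2/15) + π_2 · 16/19 = π_1 ⇒ π_2 · 16/19 = π_1 · 2/15 ⇒ π_2/π_1 = (2/15)/(16/19) = 19/120. Together with π_1 + π_2 = 1:
  π_1 = (16/19)/(2/15 + 16/19) = (16/19)/(278/285) = 120/139,
  π_2 = (2/15)/(2/15 + 16/19) = (2/15)/(278/285) = 19/139.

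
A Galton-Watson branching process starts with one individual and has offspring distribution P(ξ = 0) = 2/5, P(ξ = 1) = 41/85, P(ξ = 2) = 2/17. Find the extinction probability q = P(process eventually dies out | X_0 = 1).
q = 1

Mean offspring μ = 0·2/5 + 1·41/85 + 2·2/17 = 61/85 ≤ 1. For μ ≤ 1 with offspring not concentrated at 1, the Galton-Watson process goes extinct almost surely, so q = 1.
(Algebraic check: The pgf is f(s) = 2/5 + 41/85·s + 2/17·s². The extinction probability q is the smallest fixed point of f in [0, 1]. Setting s = f(s):
  2/17·s² + (41/85 − 1)·s + 2/5 = 0
  2/17·s² − (2/5 + 2/17)·s + 2/5 = 0
which factors as (s − 1)·(2/17·s − 2/5) = 0, giving roots s = 1 and s = (2/5)/(2/17) = 17/5. Since 17/5 ≥ 1, the smallest root in [0, 1] is s = 1.)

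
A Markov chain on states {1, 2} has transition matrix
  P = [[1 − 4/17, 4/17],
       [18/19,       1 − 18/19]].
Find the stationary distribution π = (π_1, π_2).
π_1 = 153/191, π_2 = 38/191

Solve πP = π with π_1 + π_2 = 1. From πP = π: π_1 · (1 − 4/17) + π_2 · 18/19 = π_1 ⇒ π_2 · 18/19 = π_1 · 4/17 ⇒ π_2/π_1 = (4/17)/(18/19) = 38/153. Together with π_1 + π_2 = 1:
  π_1 = (18/19)/(4/17 + 18/19) = (18/19)/(382/323) = 153/191,
  π_2 = (4/17)/(4/17 + 18/19) = (4/17)/(382/323) = 38/191.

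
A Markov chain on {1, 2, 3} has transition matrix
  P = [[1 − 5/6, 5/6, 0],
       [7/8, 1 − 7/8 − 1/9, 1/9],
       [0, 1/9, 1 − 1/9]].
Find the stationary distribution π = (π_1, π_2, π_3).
π = (21/61, 20/61, 20/61)

This is a birth-death chain on three states, which satisfies detailed balance: π_1 · P_{12} = π_2 · P_{21} and π_2 · P_{23} = π_3 · P_{32}.
From π_1 · 5/6 = π_2 · 7/8: π_2/π_1 = (5/6)/(7/8) = 20/21.
From π_2 · 1/9 = π_3 · 1/9: π_3/π_2 = (1/9)/(1/9) = 1.
Take π_1 proportional to 1; then unnormalized π = (1, 20/21, 20/21). Normalize by dividing by the sum 61/21:
  π = (21/61, 20/61, 20/61).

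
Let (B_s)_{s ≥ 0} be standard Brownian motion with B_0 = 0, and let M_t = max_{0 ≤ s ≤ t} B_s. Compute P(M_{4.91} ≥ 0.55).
P(M_{4.91} ≥ 0.55) = 2·P(B_{4.91} ≥ 0.55) = 2(1 − Φ(0.55/√4.91)) ≈ 0.8040

By the reflection principle for Brownian motion, P(M_t ≥ a) = 2 · P(B_t ≥ a) for a ≥ 0. Since B_t ~ N(0, t), P(B_t ≥ 0.55) = 1 − Φ(0.55/√t) = 1 − Φ(0.55/√4.91) = 1 − Φ(0.2482). So
  P(M_{4.91} ≥ 0.55) = 2(1 − Φ(0.2482)) ≈ 0.8040.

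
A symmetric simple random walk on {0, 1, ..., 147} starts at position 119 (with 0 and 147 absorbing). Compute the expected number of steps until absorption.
E[τ | X_0 = 119] = 3332

Let v_k = E[τ | X_0 = k]. Boundary: v_0 = v_147 = 0. Recurrence: v_k = 1 + (v_{k-1} + v_{k+1})/2 for 1 ≤ k ≤ 146. The particular solution to v_k − (v_{k-1} + v_{k+1})/2 = 1 is v_k = −k^2. Adding homogeneous solution A + B k and matching boundaries gives v_k = k (147 − k). Substituting k = 119: v_119 = 119 · 28 = 3332.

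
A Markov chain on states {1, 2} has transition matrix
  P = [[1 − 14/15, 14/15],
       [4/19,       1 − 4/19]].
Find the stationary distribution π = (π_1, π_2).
π_1 = 30/163, π_2 = 133/163

Solve πP = π with π_1 + π_2 = 1. From πP = π: π_1 · (1 − 14/15) + π_2 · 4/19 = π_1 ⇒ π_2 · 4/19 = π_1 · 14/15 ⇒ π_2/π_1 = (14/15)/(4/19) = 133/30. Together with π_1 + π_2 = 1:
  π_1 = (4/19)/(14/15 + 4/19) = (4/19)/(326/285) = 30/163,
  π_2 = (14/15)/(14/15 + 4/19) = (14/15)/(326/285) = 133/163.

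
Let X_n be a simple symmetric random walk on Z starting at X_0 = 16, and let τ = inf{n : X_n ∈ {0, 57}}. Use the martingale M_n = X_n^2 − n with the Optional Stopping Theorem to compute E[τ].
E[τ] = 656

M_n = X_n^2 − n is a martingale (since E[X_{n+1}^2 | F_n] = X_n^2 + 1). By OST (τ has finite mean in a bounded region), E[M_τ] = E[M_0] = X_0^2 − 0 = 16^2 = 256. Also E[M_τ] = E[X_τ^2] − E[τ]. The walk exits at 0 or 57, with P(hit 57 first) = 16/57, so E[X_τ^2] = 57^2 · 16/57 + 0 = 912. Thus E[τ] = E[X_τ^2] − E[M_τ] = 912 − 256 = 656 = 16(57 − 16) = 656.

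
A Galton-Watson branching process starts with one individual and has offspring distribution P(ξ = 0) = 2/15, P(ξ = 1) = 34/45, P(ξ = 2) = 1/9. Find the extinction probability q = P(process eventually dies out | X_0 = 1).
q = 1

Mean offspring μ = 0·2/15 + 1·34/45 + 2·1/9 = 44/45 ≤ 1. For μ ≤ 1 with offspring not concentrated at 1, the Galton-Watson process goes extinct almost surely, so q = 1.
(Algebraic check: The pgf is f(s) = 2/15 + 34/45·s + 1/9·s². The extinction probability q is the smallest fixed point of f in [0, 1]. Setting s = f(s):
  1/9·s² + (34/45 − 1)·s + 2/15 = 0
  1/9·s² − (2/15 + 1/9)·s + 2/15 = 0
which factors as (s − 1)·(1/9·s − 2/15) = 0, giving roots s = 1 and s = (2/15)/(1/9) = 6/5. Since 6/5 ≥ 1, the smallest root in [0, 1] is s = 1.)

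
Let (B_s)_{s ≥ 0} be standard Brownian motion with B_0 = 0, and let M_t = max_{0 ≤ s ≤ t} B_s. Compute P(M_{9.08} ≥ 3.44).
P(M_{9.08} ≥ 3.44) = 2·P(B_{9.08} ≥ 3.44) = 2(1 − Φ(3.44/√9.08)) ≈ 0.2536

By the reflection principle for Brownian motion, P(M_t ≥ a) = 2 · P(B_t ≥ a) for a ≥ 0. Since B_t ~ N(0, t), P(B_t ≥ 3.44) = 1 − Φ(3.44/√t) = 1 − Φ(3.44/√9.08) = 1 − Φ(1.1416). So
  P(M_{9.08} ≥ 3.44) = 2(1 − Φ(1.1416)) ≈ 0.2536.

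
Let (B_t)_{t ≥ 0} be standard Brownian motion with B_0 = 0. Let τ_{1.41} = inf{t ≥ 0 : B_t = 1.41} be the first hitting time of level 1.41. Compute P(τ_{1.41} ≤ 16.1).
P(τ_{1.41} ≤ 16.1) = 2(1 − Φ(1.41/√16.1)) = 2(1 − Φ(0.3514)) ≈ 0.7253

By the reflection principle for standard BM, P(τ_b ≤ t) = 2 · P(B_t ≥ b). Since B_t ~ N(0, t), P(B_t ≥ 1.41) = 1 − Φ(1.41/√t) = 1 − Φ(1.41/√16.1) = 1 − Φ(0.3514) ≈ 0.36264. Doubling: P(τ_{1.41} ≤ 16.1) ≈ 2 · 0.36264 = 0.72528 ≈ 0.7253.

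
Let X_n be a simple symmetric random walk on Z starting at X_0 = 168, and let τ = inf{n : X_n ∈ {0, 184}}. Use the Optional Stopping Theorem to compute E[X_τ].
E[X_τ] = 168

X_n is a martingale and τ is a bounded-mean stopping time (indeed τ is finite a.s. with bounded expectation since the walk is in a bounded region). By the OST, E[X_τ] = E[X_0] = 168. Equivalently: E[X_τ] = 184 · P(hit 184 first) + 0 · P(hit 0 first) = 184 · (168/184) = 168.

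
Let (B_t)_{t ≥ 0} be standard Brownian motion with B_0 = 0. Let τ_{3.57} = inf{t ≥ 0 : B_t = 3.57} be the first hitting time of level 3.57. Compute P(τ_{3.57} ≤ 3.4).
P(τ_{3.57} ≤ 3.4) = 2(1 − Φ(3.57/√3.4)) = 2(1 − Φ(1.9361)) ≈ 0.0529

By the reflection principle for standard BM, P(τ_b ≤ t) = 2 · P(B_t ≥ b). Since B_t ~ N(0, t), P(B_t ≥ 3.57) = 1 − Φ(3.57/√t) = 1 − Φ(3.57/√3.4) = 1 − Φ(1.9361) ≈ 0.02643. Doubling: P(τ_{3.57} ≤ 3.4) ≈ 2 · 0.02643 = 0.05286 ≈ 0.0529.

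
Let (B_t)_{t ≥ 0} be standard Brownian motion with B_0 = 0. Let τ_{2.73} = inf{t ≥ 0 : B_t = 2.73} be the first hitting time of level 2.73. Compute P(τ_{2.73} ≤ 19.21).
P(τ_{2.73} ≤ 19.21) = 2(1 − Φ(2.73/√19.21)) = 2(1 − Φ(0.6229)) ≈ 0.5334

By the reflection principle for standard BM, P(τ_b ≤ t) = 2 · P(B_t ≥ b). Since B_t ~ N(0, t), P(B_t ≥ 2.73) = 1 − Φ(2.73/√t) = 1 − Φ(2.73/√19.21) = 1 − Φ(0.6229) ≈ 0.26668. Doubling: P(τ_{2.73} ≤ 19.21) ≈ 2 · 0.26668 = 0.53336 ≈ 0.5334.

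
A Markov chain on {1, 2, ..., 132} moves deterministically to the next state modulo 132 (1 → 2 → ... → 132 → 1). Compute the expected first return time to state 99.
E[T_99 | X_0 = 99] = 132

The chain cycles deterministically, so starting at state 99 it returns in exactly 132 steps. Equivalently, the stationary distribution is uniform π_j = 1/132 for every state j, so by Kac's formula E[T_99] = 1/π_99 = 132.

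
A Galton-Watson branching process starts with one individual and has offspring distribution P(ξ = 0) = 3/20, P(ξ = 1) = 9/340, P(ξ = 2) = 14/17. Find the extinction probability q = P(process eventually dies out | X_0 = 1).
q = 51/280

The pgf is f(s) = 3/20 + 9/340·s + 14/17·s². The extinction probability q is the smallest fixed point of f in [0, 1]. Setting s = f(s):
  14/17·s² + (9/340 − 1)·s + 3/20 = 0
  14/17·s² − (3/20 + 14/17)·s + 3/20 = 0
which factors as (s − 1)·(14/17·s − 3/20) = 0, giving roots s = 1 and s = (3/20)/(14/17) = 51/280.
Mean offspring μ = 9/340 + 2·14/17 = 569/340 > 1 (supercritical), so q < 1. The extinction probability is the smaller root: q = (3/20)/(14/17) = 51/280.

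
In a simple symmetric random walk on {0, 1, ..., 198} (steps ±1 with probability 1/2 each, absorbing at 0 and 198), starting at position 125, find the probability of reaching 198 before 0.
P(hit 198 before 0) = 125/198

Let u_k = P(hit 198 before 0 | start at k). Then u_0 = 0, u_198 = 1, and u_k = u_{k-1}/2 + u_{k+1}/2 for 1 ≤ k ≤ 197. This harmonic recurrence is solved by u_k = k/198, giving u_125 = 125/198.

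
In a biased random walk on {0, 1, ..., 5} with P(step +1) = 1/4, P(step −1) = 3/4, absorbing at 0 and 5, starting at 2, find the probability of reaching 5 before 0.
P(hit 5 before 0) = (1 − (3)^2) / (1 − (3)^5) = 4/121

Let u_k denote P(reach 5 before 0 | start at k). Boundary: u_0 = 0, u_5 = 1. Recurrence: u_k = 1/4·u_{k+1} + 3/4·u_{k-1} for 1 ≤ k ≤ 4. Try u_k = A + B·r^k with r = q/p = (3/4)/(1/4) = 3. Substitution satisfies the recurrence; boundary conditions give:
  u_k = (1 − r^k) / (1 − r^N) = (1 − (3)^2) / (1 − (3)^5) = 4/121.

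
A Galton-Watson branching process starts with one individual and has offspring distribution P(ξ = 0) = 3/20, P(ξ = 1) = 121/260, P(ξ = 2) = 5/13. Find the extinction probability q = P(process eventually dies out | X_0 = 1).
q = 39/100

The pgf is f(s) = 3/20 + 121/260·s + 5/13·s². The extinction probability q is the smallest fixed point of f in [0, 1]. Setting s = f(s):
  5/13·s² + (121/260 − 1)·s + 3/20 = 0
  5/13·s² − (3/20 + 5/13)·s + 3/20 = 0
which factors as (s − 1)·(5/13·s − 3/20) = 0, giving roots s = 1 and s = (3/20)/(5/13) = 39/100.
Mean offspring μ = 121/260 + 2·5/13 = 321/260 > 1 (supercritical), so q < 1. The extinction probability is the smaller root: q = (3/20)/(5/13) = 39/100.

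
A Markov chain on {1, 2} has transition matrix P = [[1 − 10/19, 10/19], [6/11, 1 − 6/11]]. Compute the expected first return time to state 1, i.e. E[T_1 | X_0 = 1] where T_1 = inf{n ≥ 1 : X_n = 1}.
E[T_1 | X_0 = 1] = 1/π_1 = 112/57

For an irreducible recurrent Markov chain with stationary distribution π, E[T_i | X_0 = i] = 1/π_i (Kac's formula). Here π_1 = (6/11)/(10/19 + 6/11) = (6/11)/(224/209) = 57/112, so E[T_1 | X_0 = 1] = 1/π_1 = (10/19 + 6/11)/(6/11) = (224/209)/(6/11) = 112/57.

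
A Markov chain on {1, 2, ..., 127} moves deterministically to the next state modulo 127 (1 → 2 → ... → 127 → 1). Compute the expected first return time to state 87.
E[T_87 | X_0 = 87] = 127

The chain cycles deterministically, so starting at state 87 it returns in exactly 127 steps. Equivalently, the stationary distribution is uniform π_j = 1/127 for every state j, so by Kac's formula E[T_87] = 1/π_87 = 127.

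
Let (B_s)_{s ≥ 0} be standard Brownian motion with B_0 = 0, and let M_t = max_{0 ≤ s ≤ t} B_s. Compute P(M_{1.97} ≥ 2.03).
P(M_{1.97} ≥ 2.03) = 2·P(B_{1.97} ≥ 2.03) = 2(1 − Φ(2.03/√1.97)) ≈ 0.1481

By the reflection principle for Brownian motion, P(M_t ≥ a) = 2 · P(B_t ≥ a) for a ≥ 0. Since B_t ~ N(0, t), P(B_t ≥ 2.03) = 1 − Φ(2.03/√t) = 1 − Φ(2.03/√1.97) = 1 − Φ(1.4463). So
  P(M_{1.97} ≥ 2.03) = 2(1 − Φ(1.4463)) ≈ 0.1481.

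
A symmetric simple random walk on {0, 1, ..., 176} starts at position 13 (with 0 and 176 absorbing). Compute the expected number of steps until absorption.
E[τ | X_0 = 13] = 2119

Let v_k = E[τ | X_0 = k]. Boundary: v_0 = v_176 = 0. Recurrence: v_k = 1 + (v_{k-1} + v_{k+1})/2 for 1 ≤ k ≤ 175. The particular solution to v_k − (v_{k-1} + v_{k+1})/2 = 1 is v_k = −k^2. Adding homogeneous solution A + B k and matching boundaries gives v_k = k (176 − k). Substituting k = 13: v_13 = 13 · 163 = 2119.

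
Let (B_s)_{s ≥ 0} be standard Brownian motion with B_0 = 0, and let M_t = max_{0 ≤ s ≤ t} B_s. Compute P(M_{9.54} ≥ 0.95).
P(M_{9.54} ≥ 0.95) = 2·P(B_{9.54} ≥ 0.95) = 2(1 − Φ(0.95/√9.54)) ≈ 0.7584

By the reflection principle for Brownian motion, P(M_t ≥ a) = 2 · P(B_t ≥ a) for a ≥ 0. Since B_t ~ N(0, t), P(B_t ≥ 0.95) = 1 − Φ(0.95/√t) = 1 − Φ(0.95/√9.54) = 1 − Φ(0.3076). So
  P(M_{9.54} ≥ 0.95) = 2(1 − Φ(0.3076)) ≈ 0.7584.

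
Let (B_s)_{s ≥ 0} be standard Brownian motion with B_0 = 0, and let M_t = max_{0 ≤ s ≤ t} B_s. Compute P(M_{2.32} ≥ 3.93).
P(M_{2.32} ≥ 3.93) = 2·P(B_{2.32} ≥ 3.93) = 2(1 − Φ(3.93/√2.32)) ≈ 0.0099

By the reflection principle for Brownian motion, P(M_t ≥ a) = 2 · P(B_t ≥ a) for a ≥ 0. Since B_t ~ N(0, t), P(B_t ≥ 3.93) = 1 − Φ(3.93/√t) = 1 − Φ(3.93/√2.32) = 1 − Φ(2.5802). So
  P(M_{2.32} ≥ 3.93) = 2(1 − Φ(2.5802)) ≈ 0.0099.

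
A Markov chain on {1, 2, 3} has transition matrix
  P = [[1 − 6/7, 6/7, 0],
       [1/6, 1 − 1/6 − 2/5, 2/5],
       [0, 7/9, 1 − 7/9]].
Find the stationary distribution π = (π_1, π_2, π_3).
π = (245/2153, 1260/2153, 648/2153)

This is a birth-death chain on three states, which satisfies detailed balance: π_1 · P_{12} = π_2 · P_{21} and π_2 · P_{23} = π_3 · P_{32}.
From π_1 · 6/7 = π_2 · 1/6: π_2/π_1 = (6/7)/(1/6) = 36/7.
From π_2 · 2/5 = π_3 · 7/9: π_3/π_2 = (2/5)/(7/9) = 18/35.
Take π_1 proportional to 1; then unnormalized π = (1, 36/7, 648/245). Normalize by dividing by the sum 2153/245:
  π = (245/2153, 1260/2153, 648/2153).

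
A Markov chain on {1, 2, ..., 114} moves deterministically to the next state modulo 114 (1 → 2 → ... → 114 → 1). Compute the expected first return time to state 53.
E[T_53 | X_0 = 53] = 114

The chain cycles deterministically, so starting at state 53 it returns in exactly 114 steps. Equivalently, the stationary distribution is uniform π_j = 1/114 for every state j, so by Kac's formula E[T_53] = 1/π_53 = 114.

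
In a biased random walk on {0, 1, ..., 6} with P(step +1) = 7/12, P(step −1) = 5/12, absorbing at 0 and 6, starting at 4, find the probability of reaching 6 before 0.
P(hit 6 before 0) = (1 − (5/7)^4) / (1 − (5/7)^6) = 3626/4251

Let u_k denote P(reach 6 before 0 | start at k). Boundary: u_0 = 0, u_6 = 1. Recurrence: u_k = 7/12·u_{k+1} + 5/12·u_{k-1} for 1 ≤ k ≤ 5. Try u_k = A + B·r^k with r = q/p = (5/12)/(7/12) = 5/7. Substitution satisfies the recurrence; boundary conditions give:
  u_k = (1 − r^k) / (1 − r^N) = (1 − (5/7)^4) / (1 − (5/7)^6) = 3626/4251.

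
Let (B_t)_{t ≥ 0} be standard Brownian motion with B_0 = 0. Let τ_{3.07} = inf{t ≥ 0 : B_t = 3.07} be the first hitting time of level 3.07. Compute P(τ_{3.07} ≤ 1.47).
P(τ_{3.07} ≤ 1.47) = 2(1 − Φ(3.07/√1.47)) = 2(1 − Φ(2.5321)) ≈ 0.0113

By the reflection principle for standard BM, P(τ_b ≤ t) = 2 · P(B_t ≥ b). Since B_t ~ N(0, t), P(B_t ≥ 3.07) = 1 − Φ(3.07/√t) = 1 − Φ(3.07/√1.47) = 1 − Φ(2.5321) ≈ 0.00567. Doubling: P(τ_{3.07} ≤ 1.47) ≈ 2 · 0.00567 = 0.01134 ≈ 0.0113.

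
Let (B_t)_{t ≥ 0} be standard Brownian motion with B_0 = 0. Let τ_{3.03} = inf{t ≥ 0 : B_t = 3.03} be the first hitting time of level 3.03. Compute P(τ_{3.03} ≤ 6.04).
P(τ_{3.03} ≤ 6.04) = 2(1 − Φ(3.03/√6.04)) = 2(1 − Φ(1.2329)) ≈ 0.2176

By the reflection principle for standard BM, P(τ_b ≤ t) = 2 · P(B_t ≥ b). Since B_t ~ N(0, t), P(B_t ≥ 3.03) = 1 − Φ(3.03/√t) = 1 − Φ(3.03/√6.04) = 1 − Φ(1.2329) ≈ 0.10881. Doubling: P(τ_{3.03} ≤ 6.04) ≈ 2 · 0.10881 = 0.21762 ≈ 0.2176.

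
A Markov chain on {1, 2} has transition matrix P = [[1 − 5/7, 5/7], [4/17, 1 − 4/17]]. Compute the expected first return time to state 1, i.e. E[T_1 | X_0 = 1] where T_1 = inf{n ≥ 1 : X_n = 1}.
E[T_1 | X_0 = 1] = 1/π_1 = 113/28

For an irreducible recurrent Markov chain with stationary distribution π, E[T_i | X_0 = i] = 1/π_i (Kac's formula). Here π_1 = (4/17)/(5/7 + 4/17) = (4/17)/(113/119) = 28/113, so E[T_1 | X_0 = 1] = 1/π_1 = (5/7 + 4/17)/(4/17) = (113/119)/(4/17) = 113/28.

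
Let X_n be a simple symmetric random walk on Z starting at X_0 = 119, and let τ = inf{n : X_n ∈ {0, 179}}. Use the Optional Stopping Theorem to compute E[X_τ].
E[X_τ] = 119

X_n is a martingale and τ is a bounded-mean stopping time (indeed τ is finite a.s. with bounded expectation since the walk is in a bounded region). By the OST, E[X_τ] = E[X_0] = 119. Equivalently: E[X_τ] = 179 · P(hit 179 first) + 0 · P(hit 0 first) = 179 · (119/179) = 119.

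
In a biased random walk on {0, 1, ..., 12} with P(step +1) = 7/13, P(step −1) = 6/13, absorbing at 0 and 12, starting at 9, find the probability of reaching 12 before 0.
P(hit 12 before 0) = (1 − (6/7)^9) / (1 − (6/7)^12) = 81768799/91846495

Let u_k denote P(reach 12 before 0 | start at k). Boundary: u_0 = 0, u_12 = 1. Recurrence: u_k = 7/13·u_{k+1} + 6/13·u_{k-1} for 1 ≤ k ≤ 11. Try u_k = A + B·r^k with r = q/p = (6/13)/(7/13) = 6/7. Substitution satisfies the recurrence; boundary conditions give:
  u_k = (1 − r^k) / (1 − r^N) = (1 − (6/7)^9) / (1 − (6/7)^12) = 81768799/91846495.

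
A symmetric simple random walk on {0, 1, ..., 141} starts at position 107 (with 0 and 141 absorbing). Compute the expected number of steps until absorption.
E[τ | X_0 = 107] = 3638

Let v_k = E[τ | X_0 = k]. Boundary: v_0 = v_141 = 0. Recurrence: v_k = 1 + (v_{k-1} + v_{k+1})/2 for 1 ≤ k ≤ 140. The particular solution to v_k − (v_{k-1} + v_{k+1})/2 = 1 is v_k = −k^2. Adding homogeneous solution A + B k and matching boundaries gives v_k = k (141 − k). Substituting k = 107: v_107 = 107 · 34 = 3638.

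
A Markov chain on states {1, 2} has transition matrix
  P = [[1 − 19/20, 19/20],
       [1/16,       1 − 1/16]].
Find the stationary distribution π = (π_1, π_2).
π_1 = 5/81, π_2 = 76/81

Solve πP = π with π_1 + π_2 = 1. From πP = π: π_1 · (1 − 19/20) + π_2 · 1/16 = π_1 ⇒ π_2 · 1/16 = π_1 · 19/20 ⇒ π_2/π_1 = (19/20)/(1/16) = 76/5. Together with π_1 + π_2 = 1:
  π_1 = (1/16)/(19/20 + 1/16) = (1/16)/(81/80) = 5/81,
  π_2 = (19/20)/(19/20 + 1/16) = (19/20)/(81/80) = 76/81.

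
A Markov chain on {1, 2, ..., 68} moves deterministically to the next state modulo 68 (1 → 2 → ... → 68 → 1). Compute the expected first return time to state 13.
E[T_13 | X_0 = 13] = 68

The chain cycles deterministically, so starting at state 13 it returns in exactly 68 steps. Equivalently, the stationary distribution is uniform π_j = 1/68 for every state j, so by Kac's formula E[T_13] = 1/π_13 = 68.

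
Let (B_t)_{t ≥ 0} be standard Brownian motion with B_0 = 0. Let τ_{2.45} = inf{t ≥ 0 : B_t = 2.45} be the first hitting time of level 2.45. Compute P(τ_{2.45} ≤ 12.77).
P(τ_{2.45} ≤ 12.77) = 2(1 − Φ(2.45/√12.77)) = 2(1 − Φ(0.6856)) ≈ 0.4930

By the reflection principle for standard BM, P(τ_b ≤ t) = 2 · P(B_t ≥ b). Since B_t ~ N(0, t), P(B_t ≥ 2.45) = 1 − Φ(2.45/√t) = 1 − Φ(2.45/√12.77) = 1 − Φ(0.6856) ≈ 0.24648. Doubling: P(τ_{2.45} ≤ 12.77) ≈ 2 · 0.24648 = 0.49296 ≈ 0.4930.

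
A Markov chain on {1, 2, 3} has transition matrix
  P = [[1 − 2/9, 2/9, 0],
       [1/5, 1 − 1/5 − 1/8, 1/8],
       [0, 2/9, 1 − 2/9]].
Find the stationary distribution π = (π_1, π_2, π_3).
π = (72/197, 80/197, 45/197)

This is a birth-death chain on three states, which satisfies detailed balance: π_1 · P_{12} = π_2 · P_{21} and π_2 · P_{23} = π_3 · P_{32}.
From π_1 · 2/9 = π_2 · 1/5: π_2/π_1 = (2/9)/(1/5) = 10/9.
From π_2 · 1/8 = π_3 · 2/9: π_3/π_2 = (1/8)/(2/9) = 9/16.
Take π_1 proportional to 1; then unnormalized π = (1, 10/9, 5/8). Normalize by dividing by the sum 197/72:
  π = (72/197, 80/197, 45/197).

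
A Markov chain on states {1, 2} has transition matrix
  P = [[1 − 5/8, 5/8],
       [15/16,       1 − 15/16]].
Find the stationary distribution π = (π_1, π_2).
π_1 = 3/5, π_2 = 2/5

Solve πP = π with π_1 + π_2 = 1. From πP = π: π_1 · (1 − 5/8) + π_2 · 15/16 = π_1 ⇒ π_2 · 15/16 = π_1 · 5/8 ⇒ π_2/π_1 = (5/8)/(15/16) = 2/3. Together with π_1 + π_2 = 1:
  π_1 = (15/16)/(5/8 + 15/16) = (15/16)/(25/16) = 3/5,
  π_2 = (5/8)/(5/8 + 15/16) = (5/8)/(25/16) = 2/5.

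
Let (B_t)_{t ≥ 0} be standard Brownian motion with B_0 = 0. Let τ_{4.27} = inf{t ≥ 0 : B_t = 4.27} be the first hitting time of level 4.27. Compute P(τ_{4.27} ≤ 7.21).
P(τ_{4.27} ≤ 7.21) = 2(1 − Φ(4.27/√7.21)) = 2(1 − Φ(1.5902)) ≈ 0.1118

By the reflection principle for standard BM, P(τ_b ≤ t) = 2 · P(B_t ≥ b). Since B_t ~ N(0, t), P(B_t ≥ 4.27) = 1 − Φ(4.27/√t) = 1 − Φ(4.27/√7.21) = 1 − Φ(1.5902) ≈ 0.05589. Doubling: P(τ_{4.27} ≤ 7.21) ≈ 2 · 0.05589 = 0.11178 ≈ 0.1118.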